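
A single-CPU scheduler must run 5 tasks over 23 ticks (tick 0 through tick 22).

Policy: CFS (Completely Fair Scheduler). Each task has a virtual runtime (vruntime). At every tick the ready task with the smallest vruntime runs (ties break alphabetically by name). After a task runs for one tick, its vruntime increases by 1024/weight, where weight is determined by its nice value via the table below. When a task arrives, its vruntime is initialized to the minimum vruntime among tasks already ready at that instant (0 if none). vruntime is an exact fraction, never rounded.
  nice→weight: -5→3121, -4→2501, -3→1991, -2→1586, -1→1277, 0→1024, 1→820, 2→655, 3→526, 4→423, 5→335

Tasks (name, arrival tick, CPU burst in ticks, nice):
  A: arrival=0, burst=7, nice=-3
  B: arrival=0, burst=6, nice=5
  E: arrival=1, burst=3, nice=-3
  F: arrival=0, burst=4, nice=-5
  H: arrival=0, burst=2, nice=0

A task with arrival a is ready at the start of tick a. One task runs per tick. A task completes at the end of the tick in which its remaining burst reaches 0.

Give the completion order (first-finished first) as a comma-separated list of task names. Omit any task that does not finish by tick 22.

completion order = F, H, E, A, B

t=0: vr[A=0 B=0 F=0 H=0] → run A
t=1: vr[A=1024/1991 B=0 E=0 F=0 H=0] → run B
t=2: vr[A=1024/1991 B=1024/335 E=0 F=0 H=0] → run E
t=3: vr[A=1024/1991 B=1024/335 E=1024/1991 F=0 H=0] → run F
t=4: vr[A=1024/1991 B=1024/335 E=1024/1991 F=1024/3121 H=0] → run H
t=5: vr[A=1024/1991 B=1024/335 E=1024/1991 F=1024/3121 H=1] → run F
t=6: vr[A=1024/1991 B=1024/335 E=1024/1991 F=2048/3121 H=1] → run A
t=7: vr[A=2048/1991 B=1024/335 E=1024/1991 F=2048/3121 H=1] → run E
t=8: vr[A=2048/1991 B=1024/335 E=2048/1991 F=2048/3121 H=1] → run F
t=9: vr[A=2048/1991 B=1024/335 E=2048/1991 F=3072/3121 H=1] → run F
t=10: vr[A=2048/1991 B=1024/335 E=2048/1991 H=1] → run H
t=11: vr[A=2048/1991 B=1024/335 E=2048/1991] → run A
t=12: vr[A=3072/1991 B=1024/335 E=2048/1991] → run E
t=13: vr[A=3072/1991 B=1024/335] → run A
t=14: vr[A=4096/1991 B=1024/335] → run A
t=15: vr[A=5120/1991 B=1024/335] → run A
t=16: vr[A=6144/1991 B=1024/335] → run B
t=17: vr[A=6144/1991 B=2048/335] → run A
t=18: vr[B=2048/335] → run B
t=19: vr[B=3072/335] → run B
t=20: vr[B=4096/335] → run B
t=21: vr[B=1024/67] → run B
t=22: (idle)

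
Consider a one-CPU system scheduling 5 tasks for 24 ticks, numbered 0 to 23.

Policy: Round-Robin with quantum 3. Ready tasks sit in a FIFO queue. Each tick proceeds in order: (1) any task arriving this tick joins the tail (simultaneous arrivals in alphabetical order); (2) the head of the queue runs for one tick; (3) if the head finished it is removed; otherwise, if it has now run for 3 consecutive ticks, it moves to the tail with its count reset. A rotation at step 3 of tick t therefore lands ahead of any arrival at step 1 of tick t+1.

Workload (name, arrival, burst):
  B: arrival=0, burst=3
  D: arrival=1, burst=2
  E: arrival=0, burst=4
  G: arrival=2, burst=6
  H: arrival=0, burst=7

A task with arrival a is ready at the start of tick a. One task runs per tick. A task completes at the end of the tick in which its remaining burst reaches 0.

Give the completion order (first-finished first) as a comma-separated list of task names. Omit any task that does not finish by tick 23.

completion order = B, D, E, G, H

t=0: queue=[B,E,H] q_used=0 → run B
t=1: queue=[B,E,H,D] q_used=1 → run B
t=2: queue=[B,E,H,D,G] q_used=2 → run B
t=3: queue=[E,H,D,G] q_used=0 → run E
t=4: queue=[E,H,D,G] q_used=1 → run E
t=5: queue=[E,H,D,G] q_used=2 → run E
t=6: queue=[H,D,G,E] q_used=0 → run H
t=7: queue=[H,D,G,E] q_used=1 → run H
t=8: queue=[H,D,G,E] q_used=2 → run H
t=9: queue=[D,G,E,H] q_used=0 → run D
t=10: queue=[D,G,E,H] q_used=1 → run D
t=11: queue=[G,E,H] q_used=0 → run G
t=12: queue=[G,E,H] q_used=1 → run G
t=13: queue=[G,E,H] q_used=2 → run G
t=14: queue=[E,H,G] q_used=0 → run E
t=15: queue=[H,G] q_used=0 → run H
t=16: queue=[H,G] q_used=1 → run H
t=17: queue=[H,G] q_used=2 → run H
t=18: queue=[G,H] q_used=0 → run G
t=19: queue=[G,H] q_used=1 → run G
t=20: queue=[G,H] q_used=2 → run G
t=21: queue=[H] q_used=0 → run H
t=22: (idle)
t=23: (idle)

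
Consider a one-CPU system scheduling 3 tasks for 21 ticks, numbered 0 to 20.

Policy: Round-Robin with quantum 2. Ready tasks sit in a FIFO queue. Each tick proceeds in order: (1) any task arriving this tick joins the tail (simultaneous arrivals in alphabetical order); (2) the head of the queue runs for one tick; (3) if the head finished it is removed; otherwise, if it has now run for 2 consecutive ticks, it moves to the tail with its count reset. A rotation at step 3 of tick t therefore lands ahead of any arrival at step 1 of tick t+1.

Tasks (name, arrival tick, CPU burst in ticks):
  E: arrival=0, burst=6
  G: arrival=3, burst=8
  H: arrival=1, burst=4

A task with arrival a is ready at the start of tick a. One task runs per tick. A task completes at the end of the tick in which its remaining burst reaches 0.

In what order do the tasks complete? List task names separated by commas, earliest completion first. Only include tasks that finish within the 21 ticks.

completion order = H, E, G

t=0: queue=[E] q_used=0 → run E
t=1: queue=[E,H] q_used=1 → run E
t=2: queue=[H,E] q_used=0 → run H
t=3: queue=[H,E,G] q_used=1 → run H
t=4: queue=[E,G,H] q_used=0 → run E
t=5: queue=[E,G,H] q_used=1 → run E
t=6: queue=[G,H,E] q_used=0 → run G
t=7: queue=[G,H,E] q_used=1 → run G
t=8: queue=[H,E,G] q_used=0 → run H
t=9: queue=[H,E,G] q_used=1 → run H
t=10: queue=[E,G] q_used=0 → run E
t=11: queue=[E,G] q_used=1 → run E
t=12: queue=[G] q_used=0 → run G
t=13: queue=[G] q_used=1 → run G
t=14: queue=[G] q_used=0 → run G
t=15: queue=[G] q_used=1 → run G
t=16: queue=[G] q_used=0 → run G
t=17: queue=[G] q_used=1 → run G
t=18: (idle)
t=19: (idle)
t=20: (idle)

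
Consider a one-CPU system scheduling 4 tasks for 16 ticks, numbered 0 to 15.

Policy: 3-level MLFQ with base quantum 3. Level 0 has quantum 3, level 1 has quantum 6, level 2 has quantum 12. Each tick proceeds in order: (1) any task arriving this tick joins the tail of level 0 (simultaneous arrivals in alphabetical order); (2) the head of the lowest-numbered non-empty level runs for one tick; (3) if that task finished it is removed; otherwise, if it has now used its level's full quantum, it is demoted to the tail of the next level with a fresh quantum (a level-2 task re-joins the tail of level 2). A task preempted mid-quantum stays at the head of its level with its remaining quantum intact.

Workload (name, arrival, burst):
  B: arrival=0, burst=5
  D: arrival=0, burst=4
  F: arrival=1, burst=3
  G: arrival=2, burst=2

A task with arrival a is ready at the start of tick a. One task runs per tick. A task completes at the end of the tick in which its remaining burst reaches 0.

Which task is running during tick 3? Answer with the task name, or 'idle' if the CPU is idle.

running at tick 3 = D

t=0: L0/L1/L2 = BD/-/- → run B
t=1: L0/L1/L2 = BDF/-/- → run B
t=2: L0/L1/L2 = BDFG/-/- → run B
t=3: L0/L1/L2 = DFG/B/- → run D
t=4: L0/L1/L2 = DFG/B/- → run D
t=5: L0/L1/L2 = DFG/B/- → run D
t=6: L0/L1/L2 = FG/BD/- → run F
t=7: L0/L1/L2 = FG/BD/- → run F
t=8: L0/L1/L2 = FG/BD/- → run F
t=9: L0/L1/L2 = G/BD/- → run G
t=10: L0/L1/L2 = G/BD/- → run G
t=11: L0/L1/L2 = -/BD/- → run B
t=12: L0/L1/L2 = -/BD/- → run B
t=13: L0/L1/L2 = -/D/- → run D
t=14: (idle)
t=15: (idle)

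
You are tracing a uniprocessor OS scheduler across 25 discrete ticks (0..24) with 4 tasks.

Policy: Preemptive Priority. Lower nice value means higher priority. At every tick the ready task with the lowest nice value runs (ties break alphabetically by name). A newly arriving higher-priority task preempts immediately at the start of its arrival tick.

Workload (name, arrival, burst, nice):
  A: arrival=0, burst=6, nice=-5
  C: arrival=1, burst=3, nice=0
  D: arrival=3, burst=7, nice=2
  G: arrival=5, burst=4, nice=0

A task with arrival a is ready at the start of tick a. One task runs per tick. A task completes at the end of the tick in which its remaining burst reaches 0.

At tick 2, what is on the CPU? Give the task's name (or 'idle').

running at tick 2 = A

t=0: ready={A} → run A
t=1: ready={A,C} → run A
t=2: ready={A,C} → run A
t=3: ready={A,C,D} → run A
t=4: ready={A,C,D} → run A
t=5: ready={A,C,D,G} → run A
t=6: ready={C,D,G} → run C
t=7: ready={C,D,G} → run C
t=8: ready={C,D,G} → run C
t=9: ready={D,G} → run G
t=10: ready={D,G} → run G
t=11: ready={D,G} → run G
t=12: ready={D,G} → run G
t=13: ready={D} → run D
t=14: ready={D} → run D
t=15: ready={D} → run D
t=16: ready={D} → run D
t=17: ready={D} → run D
t=18: ready={D} → run D
t=19: ready={D} → run D
t=20: (idle)
t=21: (idle)
t=22: (idle)
t=23: (idle)
t=24: (idle)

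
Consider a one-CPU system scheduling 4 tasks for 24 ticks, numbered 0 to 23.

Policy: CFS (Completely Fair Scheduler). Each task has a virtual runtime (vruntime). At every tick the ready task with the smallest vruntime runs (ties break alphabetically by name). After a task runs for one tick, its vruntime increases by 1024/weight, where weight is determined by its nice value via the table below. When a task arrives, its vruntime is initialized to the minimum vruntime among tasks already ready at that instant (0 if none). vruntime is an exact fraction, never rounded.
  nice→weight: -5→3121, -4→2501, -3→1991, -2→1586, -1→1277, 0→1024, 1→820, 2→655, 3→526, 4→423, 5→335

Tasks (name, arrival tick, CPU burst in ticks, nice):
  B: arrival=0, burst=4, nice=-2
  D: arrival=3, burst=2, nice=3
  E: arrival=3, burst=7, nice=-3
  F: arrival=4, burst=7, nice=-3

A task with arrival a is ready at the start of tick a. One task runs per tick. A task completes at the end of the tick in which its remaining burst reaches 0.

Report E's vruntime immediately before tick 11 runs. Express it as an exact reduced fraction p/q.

t=0: vr[B=0] → run B
t=1: vr[B=512/793] → run B
t=2: vr[B=1024/793] → run B
t=3: vr[B=1536/793 D=1536/793 E=1536/793] → run B
t=4: vr[D=1536/793 E=1536/793 F=1536/793] → run D
t=5: vr[D=809984/208559 E=1536/793 F=1536/793] → run E
t=6: vr[D=809984/208559 E=3870208/1578863 F=1536/793] → run F
t=7: vr[D=809984/208559 E=3870208/1578863 F=3870208/1578863] → run E
t=8: vr[D=809984/208559 E=4682240/1578863 F=3870208/1578863] → run F
t=9: vr[D=809984/208559 E=4682240/1578863 F=4682240/1578863] → run E
t=10: vr[D=809984/208559 E=5494272/1578863 F=4682240/1578863] → run F
t=11: vr[D=809984/208559 E=5494272/1578863 F=5494272/1578863] → run E
t=12: vr[D=809984/208559 E=6306304/1578863 F=5494272/1578863] → run F
t=13: vr[D=809984/208559 E=6306304/1578863 F=6306304/1578863] → run D
t=14: vr[E=6306304/1578863 F=6306304/1578863] → run E
t=15: vr[E=7118336/1578863 F=6306304/1578863] → run F
t=16: vr[E=7118336/1578863 F=7118336/1578863] → run E
t=17: vr[E=7930368/1578863 F=7118336/1578863] → run F
t=18: vr[E=7930368/1578863 F=7930368/1578863] → run E
t=19: vr[F=7930368/1578863] → run F
t=20: (idle)
t=21: (idle)
t=22: (idle)
t=23: (idle)

vruntime(E, start of tick 11) = 5494272/1578863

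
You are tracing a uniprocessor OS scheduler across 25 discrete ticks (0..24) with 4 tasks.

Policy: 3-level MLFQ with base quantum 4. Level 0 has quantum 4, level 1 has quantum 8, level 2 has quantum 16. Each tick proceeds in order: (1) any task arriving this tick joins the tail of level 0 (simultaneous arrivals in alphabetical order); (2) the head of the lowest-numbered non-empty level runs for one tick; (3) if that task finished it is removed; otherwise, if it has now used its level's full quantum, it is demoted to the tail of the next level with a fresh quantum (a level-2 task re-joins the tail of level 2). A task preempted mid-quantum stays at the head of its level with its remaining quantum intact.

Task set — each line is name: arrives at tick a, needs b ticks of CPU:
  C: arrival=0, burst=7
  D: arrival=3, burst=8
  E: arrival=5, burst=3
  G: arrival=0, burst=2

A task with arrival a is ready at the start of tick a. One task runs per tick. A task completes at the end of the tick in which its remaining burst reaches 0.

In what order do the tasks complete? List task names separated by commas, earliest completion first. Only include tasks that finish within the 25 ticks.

t=0: L0/L1/L2 = CG/-/- → run C
t=1: L0/L1/L2 = CG/-/- → run C
t=2: L0/L1/L2 = CG/-/- → run C
t=3: L0/L1/L2 = CGD/-/- → run C
t=4: L0/L1/L2 = GD/C/- → run G
t=5: L0/L1/L2 = GDE/C/- → run G
t=6: L0/L1/L2 = DE/C/- → run D
t=7: L0/L1/L2 = DE/C/- → run D
t=8: L0/L1/L2 = DE/C/- → run D
t=9: L0/L1/L2 = DE/C/- → run D
t=10: L0/L1/L2 = E/CD/- → run E
t=11: L0/L1/L2 = E/CD/- → run E
t=12: L0/L1/L2 = E/CD/- → run E
t=13: L0/L1/L2 = -/CD/- → run C
t=14: L0/L1/L2 = -/CD/- → run C
t=15: L0/L1/L2 = -/CD/- → run C
t=16: L0/L1/L2 = -/D/- → run D
t=17: L0/L1/L2 = -/D/- → run D
t=18: L0/L1/L2 = -/D/- → run D
t=19: L0/L1/L2 = -/D/- → run D
t=20: (idle)
t=21: (idle)
t=22: (idle)
t=23: (idle)
t=24: (idle)

completion order = G, E, C, D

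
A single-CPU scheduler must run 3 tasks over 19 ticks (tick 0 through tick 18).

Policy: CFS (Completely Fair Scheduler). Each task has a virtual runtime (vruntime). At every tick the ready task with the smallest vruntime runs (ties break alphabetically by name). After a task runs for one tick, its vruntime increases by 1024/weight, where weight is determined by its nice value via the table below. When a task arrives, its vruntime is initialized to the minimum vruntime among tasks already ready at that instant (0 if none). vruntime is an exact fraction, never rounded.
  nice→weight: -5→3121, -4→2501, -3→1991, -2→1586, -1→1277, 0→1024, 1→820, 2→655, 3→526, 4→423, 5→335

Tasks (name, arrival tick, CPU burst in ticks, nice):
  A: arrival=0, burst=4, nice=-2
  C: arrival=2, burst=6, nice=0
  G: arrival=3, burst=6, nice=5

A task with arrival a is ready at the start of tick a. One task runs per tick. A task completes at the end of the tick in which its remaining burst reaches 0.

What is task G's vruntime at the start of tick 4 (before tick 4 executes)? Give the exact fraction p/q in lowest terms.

t=0: vr[A=0] → run A
t=1: vr[A=512/793] → run A
t=2: vr[A=1024/793 C=1024/793] → run A
t=3: vr[A=1536/793 C=1024/793 G=1024/793] → run C
t=4: vr[A=1536/793 C=1817/793 G=1024/793] → run G
t=5: vr[A=1536/793 C=1817/793 G=1155072/265655] → run A
t=6: vr[C=1817/793 G=1155072/265655] → run C
t=7: vr[C=2610/793 G=1155072/265655] → run C
t=8: vr[C=3403/793 G=1155072/265655] → run C
t=9: vr[C=4196/793 G=1155072/265655] → run G
t=10: vr[C=4196/793 G=1967104/265655] → run C
t=11: vr[C=4989/793 G=1967104/265655] → run C
t=12: vr[G=1967104/265655] → run G
t=13: vr[G=2779136/265655] → run G
t=14: vr[G=3591168/265655] → run G
t=15: vr[G=880640/53131] → run G
t=16: (idle)
t=17: (idle)
t=18: (idle)

vruntime(G, start of tick 4) = 1024/793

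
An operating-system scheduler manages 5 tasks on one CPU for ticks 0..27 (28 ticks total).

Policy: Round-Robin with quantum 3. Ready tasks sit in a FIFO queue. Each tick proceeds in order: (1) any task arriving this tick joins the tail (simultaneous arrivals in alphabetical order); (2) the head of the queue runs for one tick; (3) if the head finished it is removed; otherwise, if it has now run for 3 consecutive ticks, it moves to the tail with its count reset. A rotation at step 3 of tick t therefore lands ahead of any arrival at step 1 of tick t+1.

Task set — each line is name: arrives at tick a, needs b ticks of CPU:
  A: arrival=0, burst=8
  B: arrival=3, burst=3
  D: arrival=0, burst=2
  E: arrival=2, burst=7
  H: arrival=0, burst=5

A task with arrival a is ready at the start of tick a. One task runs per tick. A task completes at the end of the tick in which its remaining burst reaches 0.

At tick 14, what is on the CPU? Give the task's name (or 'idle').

running at tick 14 = B

t=0: queue=[A,D,H] q_used=0 → run A
t=1: queue=[A,D,H] q_used=1 → run A
t=2: queue=[A,D,H,E] q_used=2 → run A
t=3: queue=[D,H,E,A,B] q_used=0 → run D
t=4: queue=[D,H,E,A,B] q_used=1 → run D
t=5: queue=[H,E,A,B] q_used=0 → run H
t=6: queue=[H,E,A,B] q_used=1 → run H
t=7: queue=[H,E,A,B] q_used=2 → run H
t=8: queue=[E,A,B,H] q_used=0 → run E
t=9: queue=[E,A,B,H] q_used=1 → run E
t=10: queue=[E,A,B,H] q_used=2 → run E
t=11: queue=[A,B,H,E] q_used=0 → run A
t=12: queue=[A,B,H,E] q_used=1 → run A
t=13: queue=[A,B,H,E] q_used=2 → run A
t=14: queue=[B,H,E,A] q_used=0 → run B
t=15: queue=[B,H,E,A] q_used=1 → run B
t=16: queue=[B,H,E,A] q_used=2 → run B
t=17: queue=[H,E,A] q_used=0 → run H
t=18: queue=[H,E,A] q_used=1 → run H
t=19: queue=[E,A] q_used=0 → run E
t=20: queue=[E,A] q_used=1 → run E
t=21: queue=[E,A] q_used=2 → run E
t=22: queue=[A,E] q_used=0 → run A
t=23: queue=[A,E] q_used=1 → run A
t=24: queue=[E] q_used=0 → run E
t=25: (idle)
t=26: (idle)
t=27: (idle)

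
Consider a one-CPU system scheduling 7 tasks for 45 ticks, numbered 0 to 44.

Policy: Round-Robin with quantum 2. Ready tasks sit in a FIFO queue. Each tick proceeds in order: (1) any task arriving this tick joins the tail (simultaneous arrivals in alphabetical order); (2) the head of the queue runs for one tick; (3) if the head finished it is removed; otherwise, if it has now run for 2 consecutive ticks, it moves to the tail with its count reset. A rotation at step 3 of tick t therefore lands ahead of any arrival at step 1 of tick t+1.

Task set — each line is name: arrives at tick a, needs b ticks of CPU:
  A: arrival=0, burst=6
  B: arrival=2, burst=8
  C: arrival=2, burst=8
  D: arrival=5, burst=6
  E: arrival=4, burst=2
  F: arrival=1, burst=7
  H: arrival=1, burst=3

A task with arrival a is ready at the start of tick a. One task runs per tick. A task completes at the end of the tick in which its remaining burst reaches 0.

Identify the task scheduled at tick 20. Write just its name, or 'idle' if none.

t=0: queue=[A] q_used=0 → run A
t=1: queue=[A,F,H] q_used=1 → run A
t=2: queue=[F,H,A,B,C] q_used=0 → run F
t=3: queue=[F,H,A,B,C] q_used=1 → run F
t=4: queue=[H,A,B,C,F,E] q_used=0 → run H
t=5: queue=[H,A,B,C,F,E,D] q_used=1 → run H
t=6: queue=[A,B,C,F,E,D,H] q_used=0 → run A
t=7: queue=[A,B,C,F,E,D,H] q_used=1 → run A
t=8: queue=[B,C,F,E,D,H,A] q_used=0 → run B
t=9: queue=[B,C,F,E,D,H,A] q_used=1 → run B
t=10: queue=[C,F,E,D,H,A,B] q_used=0 → run C
t=11: queue=[C,F,E,D,H,A,B] q_used=1 → run C
t=12: queue=[F,E,D,H,A,B,C] q_used=0 → run F
t=13: queue=[F,E,D,H,A,B,C] q_used=1 → run F
t=14: queue=[E,D,H,A,B,C,F] q_used=0 → run E
t=15: queue=[E,D,H,A,B,C,F] q_used=1 → run E
t=16: queue=[D,H,A,B,C,F] q_used=0 → run D
t=17: queue=[D,H,A,B,C,F] q_used=1 → run D
t=18: queue=[H,A,B,C,F,D] q_used=0 → run H
t=19: queue=[A,B,C,F,D] q_used=0 → run A
t=20: queue=[A,B,C,F,D] q_used=1 → run A
t=21: queue=[B,C,F,D] q_used=0 → run B
t=22: queue=[B,C,F,D] q_used=1 → run B
t=23: queue=[C,F,D,B] q_used=0 → run C
t=24: queue=[C,F,D,B] q_used=1 → run C
t=25: queue=[F,D,B,C] q_used=0 → run F
t=26: queue=[F,D,B,C] q_used=1 → run F
t=27: queue=[D,B,C,F] q_used=0 → run D
t=28: queue=[D,B,C,F] q_used=1 → run D
t=29: queue=[B,C,F,D] q_used=0 → run B
t=30: queue=[B,C,F,D] q_used=1 → run B
t=31: queue=[C,F,D,B] q_used=0 → run C
t=32: queue=[C,F,D,B] q_used=1 → run C
t=33: queue=[F,D,B,C] q_used=0 → run F
t=34: queue=[D,B,C] q_used=0 → run D
t=35: queue=[D,B,C] q_used=1 → run D
t=36: queue=[B,C] q_used=0 → run B
t=37: queue=[B,C] q_used=1 → run B
t=38: queue=[C] q_used=0 → run C
t=39: queue=[C] q_used=1 → run C
t=40: (idle)
t=41: (idle)
t=42: (idle)
t=43: (idle)
t=44: (idle)

running at tick 20 = A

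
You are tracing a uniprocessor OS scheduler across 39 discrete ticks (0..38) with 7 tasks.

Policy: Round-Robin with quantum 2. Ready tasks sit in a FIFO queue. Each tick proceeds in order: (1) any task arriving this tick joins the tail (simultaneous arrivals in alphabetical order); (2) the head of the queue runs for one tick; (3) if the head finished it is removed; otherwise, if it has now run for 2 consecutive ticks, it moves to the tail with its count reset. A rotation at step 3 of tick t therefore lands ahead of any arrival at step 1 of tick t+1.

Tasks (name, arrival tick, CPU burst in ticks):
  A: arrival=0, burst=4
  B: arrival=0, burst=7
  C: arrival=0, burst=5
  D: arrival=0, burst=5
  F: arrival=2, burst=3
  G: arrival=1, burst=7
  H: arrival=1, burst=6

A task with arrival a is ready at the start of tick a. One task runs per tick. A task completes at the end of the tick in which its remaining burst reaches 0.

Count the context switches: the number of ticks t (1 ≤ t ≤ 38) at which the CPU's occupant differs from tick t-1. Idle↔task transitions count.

context switches = 21

t=0: queue=[A,B,C,D] q_used=0 → run A
t=1: queue=[A,B,C,D,G,H] q_used=1 → run A
t=2: queue=[B,C,D,G,H,A,F] q_used=0 → run B
t=3: queue=[B,C,D,G,H,A,F] q_used=1 → run B
t=4: queue=[C,D,G,H,A,F,B] q_used=0 → run C
t=5: queue=[C,D,G,H,A,F,B] q_used=1 → run C
t=6: queue=[D,G,H,A,F,B,C] q_used=0 → run D
t=7: queue=[D,G,H,A,F,B,C] q_used=1 → run D
t=8: queue=[G,H,A,F,B,C,D] q_used=0 → run G
t=9: queue=[G,H,A,F,B,C,D] q_used=1 → run G
t=10: queue=[H,A,F,B,C,D,G] q_used=0 → run H
t=11: queue=[H,A,F,B,C,D,G] q_used=1 → run H
t=12: queue=[A,F,B,C,D,G,H] q_used=0 → run A
t=13: queue=[A,F,B,C,D,G,H] q_used=1 → run A
t=14: queue=[F,B,C,D,G,H] q_used=0 → run F
t=15: queue=[F,B,C,D,G,H] q_used=1 → run F
t=16: queue=[B,C,D,G,H,F] q_used=0 → run B
t=17: queue=[B,C,D,G,H,F] q_used=1 → run B
t=18: queue=[C,D,G,H,F,B] q_used=0 → run C
t=19: queue=[C,D,G,H,F,B] q_used=1 → run C
t=20: queue=[D,G,H,F,B,C] q_used=0 → run D
t=21: queue=[D,G,H,F,B,C] q_used=1 → run D
t=22: queue=[G,H,F,B,C,D] q_used=0 → run G
t=23: queue=[G,H,F,B,C,D] q_used=1 → run G
t=24: queue=[H,F,B,C,D,G] q_used=0 → run H
t=25: queue=[H,F,B,C,D,G] q_used=1 → run H
t=26: queue=[F,B,C,D,G,H] q_used=0 → run F
t=27: queue=[B,C,D,G,H] q_used=0 → run B
t=28: queue=[B,C,D,G,H] q_used=1 → run B
t=29: queue=[C,D,G,H,B] q_used=0 → run C
t=30: queue=[D,G,H,B] q_used=0 → run D
t=31: queue=[G,H,B] q_used=0 → run G
t=32: queue=[G,H,B] q_used=1 → run G
t=33: queue=[H,B,G] q_used=0 → run H
t=34: queue=[H,B,G] q_used=1 → run H
t=35: queue=[B,G] q_used=0 → run B
t=36: queue=[G] q_used=0 → run G
t=37: (idle)
t=38: (idle)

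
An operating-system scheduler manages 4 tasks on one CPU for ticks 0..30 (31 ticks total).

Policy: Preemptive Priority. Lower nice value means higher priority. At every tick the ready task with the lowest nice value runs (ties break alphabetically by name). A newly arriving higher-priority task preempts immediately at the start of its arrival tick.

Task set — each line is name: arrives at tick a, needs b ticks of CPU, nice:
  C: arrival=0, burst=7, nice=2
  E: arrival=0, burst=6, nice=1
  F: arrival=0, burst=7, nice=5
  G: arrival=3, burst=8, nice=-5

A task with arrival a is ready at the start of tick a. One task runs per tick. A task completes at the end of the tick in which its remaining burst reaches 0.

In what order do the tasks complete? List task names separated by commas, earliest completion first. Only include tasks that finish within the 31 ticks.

completion order = G, E, C, F

t=0: ready={C,E,F} → run E
t=1: ready={C,E,F} → run E
t=2: ready={C,E,F} → run E
t=3: ready={C,E,F,G} → run G
t=4: ready={C,E,F,G} → run G
t=5: ready={C,E,F,G} → run G
t=6: ready={C,E,F,G} → run G
t=7: ready={C,E,F,G} → run G
t=8: ready={C,E,F,G} → run G
t=9: ready={C,E,F,G} → run G
t=10: ready={C,E,F,G} → run G
t=11: ready={C,E,F} → run E
t=12: ready={C,E,F} → run E
t=13: ready={C,E,F} → run E
t=14: ready={C,F} → run C
t=15: ready={C,F} → run C
t=16: ready={C,F} → run C
t=17: ready={C,F} → run C
t=18: ready={C,F} → run C
t=19: ready={C,F} → run C
t=20: ready={C,F} → run C
t=21: ready={F} → run F
t=22: ready={F} → run F
t=23: ready={F} → run F
t=24: ready={F} → run F
t=25: ready={F} → run F
t=26: ready={F} → run F
t=27: ready={F} → run F
t=28: (idle)
t=29: (idle)
t=30: (idle)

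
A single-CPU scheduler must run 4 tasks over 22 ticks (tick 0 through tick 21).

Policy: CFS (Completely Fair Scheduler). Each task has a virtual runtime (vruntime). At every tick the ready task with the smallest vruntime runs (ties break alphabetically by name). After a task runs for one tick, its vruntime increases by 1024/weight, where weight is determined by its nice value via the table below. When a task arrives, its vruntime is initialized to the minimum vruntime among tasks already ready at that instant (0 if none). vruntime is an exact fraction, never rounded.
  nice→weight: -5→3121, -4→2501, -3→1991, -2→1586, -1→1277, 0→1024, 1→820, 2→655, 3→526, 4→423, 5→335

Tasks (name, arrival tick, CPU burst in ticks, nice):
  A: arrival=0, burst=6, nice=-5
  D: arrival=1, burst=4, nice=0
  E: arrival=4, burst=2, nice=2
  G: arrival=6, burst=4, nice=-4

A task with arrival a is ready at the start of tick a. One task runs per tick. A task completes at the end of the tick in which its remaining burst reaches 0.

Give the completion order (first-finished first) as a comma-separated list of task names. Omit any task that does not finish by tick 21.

t=0: vr[A=0] → run A
t=1: vr[A=1024/3121 D=1024/3121] → run A
t=2: vr[A=2048/3121 D=1024/3121] → run D
t=3: vr[A=2048/3121 D=4145/3121] → run A
t=4: vr[A=3072/3121 D=4145/3121 E=3072/3121] → run A
t=5: vr[A=4096/3121 D=4145/3121 E=3072/3121] → run E
t=6: vr[A=4096/3121 D=4145/3121 E=5208064/2044255 G=4096/3121] → run A
t=7: vr[A=5120/3121 D=4145/3121 E=5208064/2044255 G=4096/3121] → run G
t=8: vr[A=5120/3121 D=4145/3121 E=5208064/2044255 G=13440000/7805621] → run D
t=9: vr[A=5120/3121 D=7266/3121 E=5208064/2044255 G=13440000/7805621] → run A
t=10: vr[D=7266/3121 E=5208064/2044255 G=13440000/7805621] → run G
t=11: vr[D=7266/3121 E=5208064/2044255 G=16635904/7805621] → run G
t=12: vr[D=7266/3121 E=5208064/2044255 G=19831808/7805621] → run D
t=13: vr[D=10387/3121 E=5208064/2044255 G=19831808/7805621] → run G
t=14: vr[D=10387/3121 E=5208064/2044255] → run E
t=15: vr[D=10387/3121] → run D
t=16: (idle)
t=17: (idle)
t=18: (idle)
t=19: (idle)
t=20: (idle)
t=21: (idle)

completion order = A, G, E, D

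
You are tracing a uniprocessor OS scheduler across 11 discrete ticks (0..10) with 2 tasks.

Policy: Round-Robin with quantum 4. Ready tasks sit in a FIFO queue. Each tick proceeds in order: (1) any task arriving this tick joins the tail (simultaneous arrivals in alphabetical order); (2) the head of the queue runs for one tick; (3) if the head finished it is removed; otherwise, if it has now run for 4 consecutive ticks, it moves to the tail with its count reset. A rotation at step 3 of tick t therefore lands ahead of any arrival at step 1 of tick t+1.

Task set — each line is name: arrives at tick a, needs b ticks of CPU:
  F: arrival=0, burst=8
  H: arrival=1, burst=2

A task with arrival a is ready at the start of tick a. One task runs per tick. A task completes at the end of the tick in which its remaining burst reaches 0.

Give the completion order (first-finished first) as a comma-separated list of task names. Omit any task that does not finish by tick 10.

t=0: queue=[F] q_used=0 → run F
t=1: queue=[F,H] q_used=1 → run F
t=2: queue=[F,H] q_used=2 → run F
t=3: queue=[F,H] q_used=3 → run F
t=4: queue=[H,F] q_used=0 → run H
t=5: queue=[H,F] q_used=1 → run H
t=6: queue=[F] q_used=0 → run F
t=7: queue=[F] q_used=1 → run F
t=8: queue=[F] q_used=2 → run F
t=9: queue=[F] q_used=3 → run F
t=10: (idle)

completion order = H, F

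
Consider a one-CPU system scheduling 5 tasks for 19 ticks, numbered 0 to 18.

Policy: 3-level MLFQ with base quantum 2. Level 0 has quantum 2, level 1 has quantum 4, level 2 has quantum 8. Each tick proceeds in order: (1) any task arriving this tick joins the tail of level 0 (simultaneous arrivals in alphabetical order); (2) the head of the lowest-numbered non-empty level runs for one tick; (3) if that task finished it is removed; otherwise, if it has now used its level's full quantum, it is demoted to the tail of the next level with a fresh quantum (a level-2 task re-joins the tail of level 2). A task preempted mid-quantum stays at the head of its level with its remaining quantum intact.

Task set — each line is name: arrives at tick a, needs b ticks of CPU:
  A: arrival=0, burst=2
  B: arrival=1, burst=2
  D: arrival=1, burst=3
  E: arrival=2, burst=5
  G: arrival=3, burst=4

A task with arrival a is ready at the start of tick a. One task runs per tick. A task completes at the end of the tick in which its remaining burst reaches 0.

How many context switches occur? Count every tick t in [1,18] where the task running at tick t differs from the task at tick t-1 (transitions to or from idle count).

context switches = 8

t=0: L0/L1/L2 = A/-/- → run A
t=1: L0/L1/L2 = ABD/-/- → run A
t=2: L0/L1/L2 = BDE/-/- → run B
t=3: L0/L1/L2 = BDEG/-/- → run B
t=4: L0/L1/L2 = DEG/-/- → run D
t=5: L0/L1/L2 = DEG/-/- → run D
t=6: L0/L1/L2 = EG/D/- → run E
t=7: L0/L1/L2 = EG/D/- → run E
t=8: L0/L1/L2 = G/DE/- → run G
t=9: L0/L1/L2 = G/DE/- → run G
t=10: L0/L1/L2 = -/DEG/- → run D
t=11: L0/L1/L2 = -/EG/- → run E
t=12: L0/L1/L2 = -/EG/- → run E
t=13: L0/L1/L2 = -/EG/- → run E
t=14: L0/L1/L2 = -/G/- → run G
t=15: L0/L1/L2 = -/G/- → run G
t=16: (idle)
t=17: (idle)
t=18: (idle)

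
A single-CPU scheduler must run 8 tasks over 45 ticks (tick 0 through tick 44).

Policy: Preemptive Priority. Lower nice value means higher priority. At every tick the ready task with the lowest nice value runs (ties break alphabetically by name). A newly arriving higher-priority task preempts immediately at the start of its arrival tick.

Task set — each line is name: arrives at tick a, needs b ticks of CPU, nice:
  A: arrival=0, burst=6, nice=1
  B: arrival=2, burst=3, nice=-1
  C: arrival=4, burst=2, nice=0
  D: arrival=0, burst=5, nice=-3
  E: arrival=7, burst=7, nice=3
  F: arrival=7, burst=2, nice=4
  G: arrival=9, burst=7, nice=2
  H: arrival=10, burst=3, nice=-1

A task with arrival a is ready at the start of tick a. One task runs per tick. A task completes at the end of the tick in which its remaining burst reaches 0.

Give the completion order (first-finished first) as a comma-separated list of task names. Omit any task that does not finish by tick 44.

completion order = D, B, C, H, A, G, E, F

t=0: ready={A,D} → run D
t=1: ready={A,D} → run D
t=2: ready={A,B,D} → run D
t=3: ready={A,B,D} → run D
t=4: ready={A,B,C,D} → run D
t=5: ready={A,B,C} → run B
t=6: ready={A,B,C} → run B
t=7: ready={A,B,C,E,F} → run B
t=8: ready={A,C,E,F} → run C
t=9: ready={A,C,E,F,G} → run C
t=10: ready={A,E,F,G,H} → run H
t=11: ready={A,E,F,G,H} → run H
t=12: ready={A,E,F,G,H} → run H
t=13: ready={A,E,F,G} → run A
t=14: ready={A,E,F,G} → run A
t=15: ready={A,E,F,G} → run A
t=16: ready={A,E,F,G} → run A
t=17: ready={A,E,F,G} → run A
t=18: ready={A,E,F,G} → run A
t=19: ready={E,F,G} → run G
t=20: ready={E,F,G} → run G
t=21: ready={E,F,G} → run G
t=22: ready={E,F,G} → run G
t=23: ready={E,F,G} → run G
t=24: ready={E,F,G} → run G
t=25: ready={E,F,G} → run G
t=26: ready={E,F} → run E
t=27: ready={E,F} → run E
t=28: ready={E,F} → run E
t=29: ready={E,F} → run E
t=30: ready={E,F} → run E
t=31: ready={E,F} → run E
t=32: ready={E,F} → run E
t=33: ready={F} → run F
t=34: ready={F} → run F
t=35: (idle)
t=36: (idle)
t=37: (idle)
t=38: (idle)
t=39: (idle)
t=40: (idle)
t=41: (idle)
t=42: (idle)
t=43: (idle)
t=44: (idle)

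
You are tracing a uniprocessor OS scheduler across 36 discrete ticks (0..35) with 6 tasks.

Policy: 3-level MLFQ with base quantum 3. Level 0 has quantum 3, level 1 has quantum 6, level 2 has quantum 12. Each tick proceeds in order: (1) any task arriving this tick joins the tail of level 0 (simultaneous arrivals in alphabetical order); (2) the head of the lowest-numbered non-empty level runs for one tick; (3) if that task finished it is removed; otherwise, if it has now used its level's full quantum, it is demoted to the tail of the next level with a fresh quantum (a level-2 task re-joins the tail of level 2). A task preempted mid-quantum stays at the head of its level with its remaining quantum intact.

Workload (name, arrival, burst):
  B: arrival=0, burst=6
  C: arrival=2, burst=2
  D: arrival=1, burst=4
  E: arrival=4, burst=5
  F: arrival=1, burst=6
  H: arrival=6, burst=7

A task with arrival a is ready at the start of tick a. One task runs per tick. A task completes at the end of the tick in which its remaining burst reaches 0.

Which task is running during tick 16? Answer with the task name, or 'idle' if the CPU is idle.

running at tick 16 = H

t=0: L0/L1/L2 = B/-/- → run B
t=1: L0/L1/L2 = BDF/-/- → run B
t=2: L0/L1/L2 = BDFC/-/- → run B
t=3: L0/L1/L2 = DFC/B/- → run D
t=4: L0/L1/L2 = DFCE/B/- → run D
t=5: L0/L1/L2 = DFCE/B/- → run D
t=6: L0/L1/L2 = FCEH/BD/- → run F
t=7: L0/L1/L2 = FCEH/BD/- → run F
t=8: L0/L1/L2 = FCEH/BD/- → run F
t=9: L0/L1/L2 = CEH/BDF/- → run C
t=10: L0/L1/L2 = CEH/BDF/- → run C
t=11: L0/L1/L2 = EH/BDF/- → run E
t=12: L0/L1/L2 = EH/BDF/- → run E
t=13: L0/L1/L2 = EH/BDF/- → run E
t=14: L0/L1/L2 = H/BDFE/- → run H
t=15: L0/L1/L2 = H/BDFE/- → run H
t=16: L0/L1/L2 = H/BDFE/- → run H
t=17: L0/L1/L2 = -/BDFEH/- → run B
t=18: L0/L1/L2 = -/BDFEH/- → run B
t=19: L0/L1/L2 = -/BDFEH/- → run B
t=20: L0/L1/L2 = -/DFEH/- → run D
t=21: L0/L1/L2 = -/FEH/- → run F
t=22: L0/L1/L2 = -/FEH/- → run F
t=23: L0/L1/L2 = -/FEH/- → run F
t=24: L0/L1/L2 = -/EH/- → run E
t=25: L0/L1/L2 = -/EH/- → run E
t=26: L0/L1/L2 = -/H/- → run H
t=27: L0/L1/L2 = -/H/- → run H
t=28: L0/L1/L2 = -/H/- → run H
t=29: L0/L1/L2 = -/H/- → run H
t=30: (idle)
t=31: (idle)
t=32: (idle)
t=33: (idle)
t=34: (idle)
t=35: (idle)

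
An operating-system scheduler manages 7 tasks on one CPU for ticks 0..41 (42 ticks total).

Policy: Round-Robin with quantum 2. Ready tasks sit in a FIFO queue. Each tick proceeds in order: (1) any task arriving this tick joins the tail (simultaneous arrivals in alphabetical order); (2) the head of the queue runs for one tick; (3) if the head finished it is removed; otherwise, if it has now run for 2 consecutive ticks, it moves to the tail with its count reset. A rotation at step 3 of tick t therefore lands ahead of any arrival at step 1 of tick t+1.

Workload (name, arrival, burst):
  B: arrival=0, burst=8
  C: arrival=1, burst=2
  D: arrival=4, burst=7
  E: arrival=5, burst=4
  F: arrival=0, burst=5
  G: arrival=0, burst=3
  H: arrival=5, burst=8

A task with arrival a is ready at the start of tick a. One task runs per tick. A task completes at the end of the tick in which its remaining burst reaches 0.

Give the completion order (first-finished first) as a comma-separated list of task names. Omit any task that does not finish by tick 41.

completion order = C, G, F, E, B, D, H

t=0: queue=[B,F,G] q_used=0 → run B
t=1: queue=[B,F,G,C] q_used=1 → run B
t=2: queue=[F,G,C,B] q_used=0 → run F
t=3: queue=[F,G,C,B] q_used=1 → run F
t=4: queue=[G,C,B,F,D] q_used=0 → run G
t=5: queue=[G,C,B,F,D,E,H] q_used=1 → run G
t=6: queue=[C,B,F,D,E,H,G] q_used=0 → run C
t=7: queue=[C,B,F,D,E,H,G] q_used=1 → run C
t=8: queue=[B,F,D,E,H,G] q_used=0 → run B
t=9: queue=[B,F,D,E,H,G] q_used=1 → run B
t=10: queue=[F,D,E,H,G,B] q_used=0 → run F
t=11: queue=[F,D,E,H,G,B] q_used=1 → run F
t=12: queue=[D,E,H,G,B,F] q_used=0 → run D
t=13: queue=[D,E,H,G,B,F] q_used=1 → run D
t=14: queue=[E,H,G,B,F,D] q_used=0 → run E
t=15: queue=[E,H,G,B,F,D] q_used=1 → run E
t=16: queue=[H,G,B,F,D,E] q_used=0 → run H
t=17: queue=[H,G,B,F,D,E] q_used=1 → run H
t=18: queue=[G,B,F,D,E,H] q_used=0 → run G
t=19: queue=[B,F,D,E,H] q_used=0 → run B
t=20: queue=[B,F,D,E,H] q_used=1 → run B
t=21: queue=[F,D,E,H,B] q_used=0 → run F
t=22: queue=[D,E,H,B] q_used=0 → run D
t=23: queue=[D,E,H,B] q_used=1 → run D
t=24: queue=[E,H,B,D] q_used=0 → run E
t=25: queue=[E,H,B,D] q_used=1 → run E
t=26: queue=[H,B,D] q_used=0 → run H
t=27: queue=[H,B,D] q_used=1 → run H
t=28: queue=[B,D,H] q_used=0 → run B
t=29: queue=[B,D,H] q_used=1 → run B
t=30: queue=[D,H] q_used=0 → run D
t=31: queue=[D,H] q_used=1 → run D
t=32: queue=[H,D] q_used=0 → run H
t=33: queue=[H,D] q_used=1 → run H
t=34: queue=[D,H] q_used=0 → run D
t=35: queue=[H] q_used=0 → run H
t=36: queue=[H] q_used=1 → run H
t=37: (idle)
t=38: (idle)
t=39: (idle)
t=40: (idle)
t=41: (idle)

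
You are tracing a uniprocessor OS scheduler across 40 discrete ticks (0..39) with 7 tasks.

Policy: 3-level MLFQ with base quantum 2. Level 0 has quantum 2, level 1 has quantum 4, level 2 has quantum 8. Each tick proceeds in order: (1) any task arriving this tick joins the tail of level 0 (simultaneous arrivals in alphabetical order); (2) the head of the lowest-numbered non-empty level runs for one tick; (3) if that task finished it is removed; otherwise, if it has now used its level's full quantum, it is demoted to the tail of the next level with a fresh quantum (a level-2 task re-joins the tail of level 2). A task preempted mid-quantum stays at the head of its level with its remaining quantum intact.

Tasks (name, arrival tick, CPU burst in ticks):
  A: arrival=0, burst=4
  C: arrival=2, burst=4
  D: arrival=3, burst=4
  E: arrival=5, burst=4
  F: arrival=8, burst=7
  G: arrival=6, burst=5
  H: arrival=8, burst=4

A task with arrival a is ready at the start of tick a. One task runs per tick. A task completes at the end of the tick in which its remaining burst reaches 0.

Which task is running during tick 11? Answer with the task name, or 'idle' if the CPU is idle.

t=0: L0/L1/L2 = A/-/- → run A
t=1: L0/L1/L2 = A/-/- → run A
t=2: L0/L1/L2 = C/A/- → run C
t=3: L0/L1/L2 = CD/A/- → run C
t=4: L0/L1/L2 = D/AC/- → run D
t=5: L0/L1/L2 = DE/AC/- → run D
t=6: L0/L1/L2 = EG/ACD/- → run E
t=7: L0/L1/L2 = EG/ACD/- → run E
t=8: L0/L1/L2 = GFH/ACDE/- → run G
t=9: L0/L1/L2 = GFH/ACDE/- → run G
t=10: L0/L1/L2 = FH/ACDEG/- → run F
t=11: L0/L1/L2 = FH/ACDEG/- → run F
t=12: L0/L1/L2 = H/ACDEGF/- → run H
t=13: L0/L1/L2 = H/ACDEGF/- → run H
t=14: L0/L1/L2 = -/ACDEGFH/- → run A
t=15: L0/L1/L2 = -/ACDEGFH/- → run A
t=16: L0/L1/L2 = -/CDEGFH/- → run C
t=17: L0/L1/L2 = -/CDEGFH/- → run C
t=18: L0/L1/L2 = -/DEGFH/- → run D
t=19: L0/L1/L2 = -/DEGFH/- → run D
t=20: L0/L1/L2 = -/EGFH/- → run E
t=21: L0/L1/L2 = -/EGFH/- → run E
t=22: L0/L1/L2 = -/GFH/- → run G
t=23: L0/L1/L2 = -/GFH/- → run G
t=24: L0/L1/L2 = -/GFH/- → run G
t=25: L0/L1/L2 = -/FH/- → run F
t=26: L0/L1/L2 = -/FH/- → run F
t=27: L0/L1/L2 = -/FH/- → run F
t=28: L0/L1/L2 = -/FH/- → run F
t=29: L0/L1/L2 = -/H/F → run H
t=30: L0/L1/L2 = -/H/F → run H
t=31: L0/L1/L2 = -/-/F → run F
t=32: (idle)
t=33: (idle)
t=34: (idle)
t=35: (idle)
t=36: (idle)
t=37: (idle)
t=38: (idle)
t=39: (idle)

running at tick 11 = F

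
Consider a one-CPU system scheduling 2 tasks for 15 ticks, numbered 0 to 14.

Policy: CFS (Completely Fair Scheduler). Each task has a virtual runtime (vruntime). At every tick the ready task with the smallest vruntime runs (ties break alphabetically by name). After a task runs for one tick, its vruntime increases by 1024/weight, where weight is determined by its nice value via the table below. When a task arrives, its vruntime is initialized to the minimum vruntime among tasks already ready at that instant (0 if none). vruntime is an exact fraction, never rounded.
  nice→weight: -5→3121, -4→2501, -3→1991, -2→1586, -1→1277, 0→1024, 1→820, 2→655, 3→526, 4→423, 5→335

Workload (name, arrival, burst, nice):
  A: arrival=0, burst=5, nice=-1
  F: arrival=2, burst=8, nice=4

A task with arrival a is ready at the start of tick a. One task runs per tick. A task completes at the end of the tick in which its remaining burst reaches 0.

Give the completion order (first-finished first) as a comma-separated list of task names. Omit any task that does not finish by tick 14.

t=0: vr[A=0] → run A
t=1: vr[A=1024/1277] → run A
t=2: vr[A=2048/1277 F=2048/1277] → run A
t=3: vr[A=3072/1277 F=2048/1277] → run F
t=4: vr[A=3072/1277 F=2173952/540171] → run A
t=5: vr[A=4096/1277 F=2173952/540171] → run A
t=6: vr[F=2173952/540171] → run F
t=7: vr[F=3481600/540171] → run F
t=8: vr[F=1596416/180057] → run F
t=9: vr[F=6096896/540171] → run F
t=10: vr[F=7404544/540171] → run F
t=11: vr[F=2904064/180057] → run F
t=12: vr[F=10019840/540171] → run F
t=13: (idle)
t=14: (idle)

completion order = A, F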